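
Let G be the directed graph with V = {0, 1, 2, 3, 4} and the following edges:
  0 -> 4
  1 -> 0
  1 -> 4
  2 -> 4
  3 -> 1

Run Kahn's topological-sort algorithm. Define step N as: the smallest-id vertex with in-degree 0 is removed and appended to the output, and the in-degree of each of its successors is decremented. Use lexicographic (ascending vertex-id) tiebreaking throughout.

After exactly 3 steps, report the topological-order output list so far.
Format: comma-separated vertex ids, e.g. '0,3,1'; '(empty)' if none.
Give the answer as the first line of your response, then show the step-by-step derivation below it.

2,3,1

step 1: output 2; order=[2]; indeg=(1,1,0,0,2)
step 2: output 3; order=[2,3]; indeg=(1,0,0,0,2)
step 3: output 1; order=[2,3,1]; indeg=(0,0,0,0,1)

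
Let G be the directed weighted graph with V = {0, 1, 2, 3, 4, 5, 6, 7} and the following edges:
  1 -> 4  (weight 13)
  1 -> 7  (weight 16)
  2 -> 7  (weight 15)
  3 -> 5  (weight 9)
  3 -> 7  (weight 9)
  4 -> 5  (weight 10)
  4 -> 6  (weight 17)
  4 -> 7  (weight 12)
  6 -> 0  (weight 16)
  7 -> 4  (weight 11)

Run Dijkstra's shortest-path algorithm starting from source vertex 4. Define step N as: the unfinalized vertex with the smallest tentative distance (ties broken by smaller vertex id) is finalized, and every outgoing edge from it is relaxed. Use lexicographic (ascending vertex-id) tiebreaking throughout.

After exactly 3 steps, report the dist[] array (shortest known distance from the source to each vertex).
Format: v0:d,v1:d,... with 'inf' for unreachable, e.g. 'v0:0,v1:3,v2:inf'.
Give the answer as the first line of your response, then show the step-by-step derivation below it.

v0:inf,v1:inf,v2:inf,v3:inf,v4:0,v5:10,v6:17,v7:12

step 1: dist = v0:inf,v1:inf,v2:inf,v3:inf,v4:0,v5:10,v6:17,v7:12
step 2: dist = v0:inf,v1:inf,v2:inf,v3:inf,v4:0,v5:10,v6:17,v7:12
step 3: dist = v0:inf,v1:inf,v2:inf,v3:inf,v4:0,v5:10,v6:17,v7:12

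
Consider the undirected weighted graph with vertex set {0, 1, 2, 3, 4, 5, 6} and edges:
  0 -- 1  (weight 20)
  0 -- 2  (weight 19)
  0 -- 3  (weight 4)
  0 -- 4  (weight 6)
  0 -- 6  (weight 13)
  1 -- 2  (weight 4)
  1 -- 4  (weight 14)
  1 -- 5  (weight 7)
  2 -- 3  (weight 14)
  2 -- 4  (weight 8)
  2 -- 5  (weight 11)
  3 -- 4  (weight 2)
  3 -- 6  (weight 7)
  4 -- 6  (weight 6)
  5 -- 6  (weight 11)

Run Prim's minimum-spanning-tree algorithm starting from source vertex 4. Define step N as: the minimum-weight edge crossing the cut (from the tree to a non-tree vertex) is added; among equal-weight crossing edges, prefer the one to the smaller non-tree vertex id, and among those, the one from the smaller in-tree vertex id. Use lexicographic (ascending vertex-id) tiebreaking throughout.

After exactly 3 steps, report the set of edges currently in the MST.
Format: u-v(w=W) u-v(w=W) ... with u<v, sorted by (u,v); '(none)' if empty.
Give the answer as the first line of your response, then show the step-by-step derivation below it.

0-3(w=4) 3-4(w=2) 4-6(w=6)

step 1: add edge 3-4 (w=2); MST = {3-4(w=2)}
step 2: add edge 0-3 (w=4); MST = {0-3(w=4) 3-4(w=2)}
step 3: add edge 4-6 (w=6); MST = {0-3(w=4) 3-4(w=2) 4-6(w=6)}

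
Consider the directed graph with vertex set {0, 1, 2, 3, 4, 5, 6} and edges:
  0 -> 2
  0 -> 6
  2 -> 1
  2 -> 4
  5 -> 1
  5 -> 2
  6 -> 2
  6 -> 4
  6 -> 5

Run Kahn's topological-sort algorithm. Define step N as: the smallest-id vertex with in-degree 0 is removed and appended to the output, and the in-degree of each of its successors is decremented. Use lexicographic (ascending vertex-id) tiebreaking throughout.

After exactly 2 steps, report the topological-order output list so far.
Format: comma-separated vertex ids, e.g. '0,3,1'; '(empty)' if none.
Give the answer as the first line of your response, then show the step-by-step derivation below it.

0,3

step 1: output 0; order=[0]; indeg=(0,2,2,0,2,1,0)
step 2: output 3; order=[0,3]; indeg=(0,2,2,0,2,1,0)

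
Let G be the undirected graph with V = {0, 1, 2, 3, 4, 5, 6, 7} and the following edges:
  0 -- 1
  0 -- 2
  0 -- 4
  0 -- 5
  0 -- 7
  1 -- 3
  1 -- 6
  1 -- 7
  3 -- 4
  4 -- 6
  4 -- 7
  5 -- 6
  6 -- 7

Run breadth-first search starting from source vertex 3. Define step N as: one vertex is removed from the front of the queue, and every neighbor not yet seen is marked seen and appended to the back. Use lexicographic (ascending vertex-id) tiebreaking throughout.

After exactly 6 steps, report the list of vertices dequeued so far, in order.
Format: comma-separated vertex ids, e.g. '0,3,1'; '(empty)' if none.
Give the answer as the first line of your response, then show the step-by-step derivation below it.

3,1,4,0,6,7

step 1: dequeue 3; queue=[1,4]; order=3
step 2: dequeue 1; queue=[4,0,6,7]; order=3,1
step 3: dequeue 4; queue=[0,6,7]; order=3,1,4
step 4: dequeue 0; queue=[6,7,2,5]; order=3,1,4,0
step 5: dequeue 6; queue=[7,2,5]; order=3,1,4,0,6
step 6: dequeue 7; queue=[2,5]; order=3,1,4,0,6,7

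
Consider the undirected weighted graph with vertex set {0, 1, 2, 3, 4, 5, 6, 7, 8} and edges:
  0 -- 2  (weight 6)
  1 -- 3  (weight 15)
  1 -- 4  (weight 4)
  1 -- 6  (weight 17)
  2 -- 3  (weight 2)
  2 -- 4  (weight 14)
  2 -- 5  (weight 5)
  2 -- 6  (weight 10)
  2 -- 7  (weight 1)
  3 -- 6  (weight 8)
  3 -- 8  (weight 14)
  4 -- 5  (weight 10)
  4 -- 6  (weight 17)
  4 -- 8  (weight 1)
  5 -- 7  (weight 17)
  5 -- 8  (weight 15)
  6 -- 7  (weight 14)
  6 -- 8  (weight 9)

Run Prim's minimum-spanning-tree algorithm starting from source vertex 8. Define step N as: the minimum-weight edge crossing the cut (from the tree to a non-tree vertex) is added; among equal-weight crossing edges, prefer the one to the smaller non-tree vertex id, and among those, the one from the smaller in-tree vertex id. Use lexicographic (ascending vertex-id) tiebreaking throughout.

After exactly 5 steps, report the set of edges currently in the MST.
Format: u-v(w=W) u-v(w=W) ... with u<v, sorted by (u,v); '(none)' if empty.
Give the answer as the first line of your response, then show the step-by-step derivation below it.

1-4(w=4) 2-3(w=2) 3-6(w=8) 4-8(w=1) 6-8(w=9)

step 1: add edge 4-8 (w=1); MST = {4-8(w=1)}
step 2: add edge 1-4 (w=4); MST = {1-4(w=4) 4-8(w=1)}
step 3: add edge 6-8 (w=9); MST = {1-4(w=4) 4-8(w=1) 6-8(w=9)}
step 4: add edge 3-6 (w=8); MST = {1-4(w=4) 3-6(w=8) 4-8(w=1) 6-8(w=9)}
step 5: add edge 2-3 (w=2); MST = {1-4(w=4) 2-3(w=2) 3-6(w=8) 4-8(w=1) 6-8(w=9)}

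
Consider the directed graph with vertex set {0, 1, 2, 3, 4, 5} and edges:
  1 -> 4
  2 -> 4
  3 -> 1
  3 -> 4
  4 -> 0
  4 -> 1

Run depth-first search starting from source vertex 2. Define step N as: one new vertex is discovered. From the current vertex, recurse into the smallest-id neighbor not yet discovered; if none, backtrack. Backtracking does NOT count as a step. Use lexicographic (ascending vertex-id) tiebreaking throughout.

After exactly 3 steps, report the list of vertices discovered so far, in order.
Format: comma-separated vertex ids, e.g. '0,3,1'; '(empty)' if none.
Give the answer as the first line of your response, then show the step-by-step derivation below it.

2,4,0

step 1: discover 2; path=2; order=2
step 2: discover 4; path=2>4; order=2,4
step 3: discover 0; path=2>4>0; order=2,4,0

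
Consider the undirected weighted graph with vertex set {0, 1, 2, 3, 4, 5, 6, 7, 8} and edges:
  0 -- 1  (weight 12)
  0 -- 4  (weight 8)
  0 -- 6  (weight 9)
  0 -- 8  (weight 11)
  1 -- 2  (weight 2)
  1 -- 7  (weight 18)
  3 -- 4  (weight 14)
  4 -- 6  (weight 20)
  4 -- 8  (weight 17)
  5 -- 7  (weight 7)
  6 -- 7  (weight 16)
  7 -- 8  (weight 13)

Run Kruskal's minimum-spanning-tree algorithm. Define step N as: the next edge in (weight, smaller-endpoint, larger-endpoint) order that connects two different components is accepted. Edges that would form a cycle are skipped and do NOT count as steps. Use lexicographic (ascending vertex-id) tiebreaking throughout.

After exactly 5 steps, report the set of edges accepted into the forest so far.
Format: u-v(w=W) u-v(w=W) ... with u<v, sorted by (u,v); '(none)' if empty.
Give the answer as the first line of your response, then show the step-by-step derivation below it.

0-4(w=8) 0-6(w=9) 0-8(w=11) 1-2(w=2) 5-7(w=7)

step 1: add edge 1-2 (w=2); MST = {1-2(w=2)}
step 2: add edge 5-7 (w=7); MST = {1-2(w=2) 5-7(w=7)}
step 3: add edge 0-4 (w=8); MST = {0-4(w=8) 1-2(w=2) 5-7(w=7)}
step 4: add edge 0-6 (w=9); MST = {0-4(w=8) 0-6(w=9) 1-2(w=2) 5-7(w=7)}
step 5: add edge 0-8 (w=11); MST = {0-4(w=8) 0-6(w=9) 0-8(w=11) 1-2(w=2) 5-7(w=7)}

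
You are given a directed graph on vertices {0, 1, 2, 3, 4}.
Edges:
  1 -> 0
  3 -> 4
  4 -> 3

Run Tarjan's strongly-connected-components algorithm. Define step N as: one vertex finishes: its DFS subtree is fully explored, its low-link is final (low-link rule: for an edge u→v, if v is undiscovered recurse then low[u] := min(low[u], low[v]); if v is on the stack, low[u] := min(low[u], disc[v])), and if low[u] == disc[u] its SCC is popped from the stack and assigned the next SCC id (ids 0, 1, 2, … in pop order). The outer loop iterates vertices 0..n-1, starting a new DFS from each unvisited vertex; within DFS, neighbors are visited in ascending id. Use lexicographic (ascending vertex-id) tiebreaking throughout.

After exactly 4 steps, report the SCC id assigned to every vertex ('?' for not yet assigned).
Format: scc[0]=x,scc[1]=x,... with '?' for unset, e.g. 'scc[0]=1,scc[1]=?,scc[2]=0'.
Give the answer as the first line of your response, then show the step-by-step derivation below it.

scc[0]=0,scc[1]=1,scc[2]=2,scc[3]=?,scc[4]=?

step 1: low=(low[0]=0,low[1]=?,low[2]=?,low[3]=?,low[4]=?); scc=(scc[0]=0,scc[1]=?,scc[2]=?,scc[3]=?,scc[4]=?)
step 2: low=(low[0]=0,low[1]=1,low[2]=?,low[3]=?,low[4]=?); scc=(scc[0]=0,scc[1]=1,scc[2]=?,scc[3]=?,scc[4]=?)
step 3: low=(low[0]=0,low[1]=1,low[2]=2,low[3]=?,low[4]=?); scc=(scc[0]=0,scc[1]=1,scc[2]=2,scc[3]=?,scc[4]=?)
step 4: low=(low[0]=0,low[1]=1,low[2]=2,low[3]=3,low[4]=3); scc=(scc[0]=0,scc[1]=1,scc[2]=2,scc[3]=?,scc[4]=?)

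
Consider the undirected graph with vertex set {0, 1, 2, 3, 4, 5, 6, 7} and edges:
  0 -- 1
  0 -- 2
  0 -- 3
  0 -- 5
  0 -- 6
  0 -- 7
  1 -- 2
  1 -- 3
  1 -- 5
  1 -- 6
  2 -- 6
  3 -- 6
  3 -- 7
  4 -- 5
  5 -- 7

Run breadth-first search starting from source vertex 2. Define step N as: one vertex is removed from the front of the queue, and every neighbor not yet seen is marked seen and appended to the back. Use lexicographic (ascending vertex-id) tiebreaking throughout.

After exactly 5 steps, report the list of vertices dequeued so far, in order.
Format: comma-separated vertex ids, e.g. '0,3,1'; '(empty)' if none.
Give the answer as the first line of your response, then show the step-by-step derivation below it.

2,0,1,6,3

step 1: dequeue 2; queue=[0,1,6]; order=2
step 2: dequeue 0; queue=[1,6,3,5,7]; order=2,0
step 3: dequeue 1; queue=[6,3,5,7]; order=2,0,1
step 4: dequeue 6; queue=[3,5,7]; order=2,0,1,6
step 5: dequeue 3; queue=[5,7]; order=2,0,1,6,3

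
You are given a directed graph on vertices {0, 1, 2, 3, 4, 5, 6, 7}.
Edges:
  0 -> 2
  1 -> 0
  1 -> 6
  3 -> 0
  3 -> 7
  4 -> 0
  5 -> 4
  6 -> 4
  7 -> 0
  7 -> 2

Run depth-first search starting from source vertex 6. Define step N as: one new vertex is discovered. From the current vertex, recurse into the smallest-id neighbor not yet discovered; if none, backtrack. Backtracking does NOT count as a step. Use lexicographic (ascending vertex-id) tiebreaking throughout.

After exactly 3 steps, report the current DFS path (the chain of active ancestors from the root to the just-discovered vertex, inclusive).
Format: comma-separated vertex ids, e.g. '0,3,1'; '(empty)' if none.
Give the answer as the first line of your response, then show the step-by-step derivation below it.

6,4,0

step 1: discover 6; path=6; order=6
step 2: discover 4; path=6>4; order=6,4
step 3: discover 0; path=6>4>0; order=6,4,0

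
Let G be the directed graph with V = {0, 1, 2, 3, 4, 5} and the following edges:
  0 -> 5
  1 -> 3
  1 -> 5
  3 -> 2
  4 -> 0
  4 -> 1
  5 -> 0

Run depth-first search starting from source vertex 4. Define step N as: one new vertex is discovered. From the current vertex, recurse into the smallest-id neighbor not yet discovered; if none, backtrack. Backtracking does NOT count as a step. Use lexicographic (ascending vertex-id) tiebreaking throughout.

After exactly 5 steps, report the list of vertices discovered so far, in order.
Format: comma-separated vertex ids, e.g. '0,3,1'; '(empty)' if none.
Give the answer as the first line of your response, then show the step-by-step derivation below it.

4,0,5,1,3

step 1: discover 4; path=4; order=4
step 2: discover 0; path=4>0; order=4,0
step 3: discover 5; path=4>0>5; order=4,0,5
step 4: discover 1; path=4>1; order=4,0,5,1
step 5: discover 3; path=4>1>3; order=4,0,5,1,3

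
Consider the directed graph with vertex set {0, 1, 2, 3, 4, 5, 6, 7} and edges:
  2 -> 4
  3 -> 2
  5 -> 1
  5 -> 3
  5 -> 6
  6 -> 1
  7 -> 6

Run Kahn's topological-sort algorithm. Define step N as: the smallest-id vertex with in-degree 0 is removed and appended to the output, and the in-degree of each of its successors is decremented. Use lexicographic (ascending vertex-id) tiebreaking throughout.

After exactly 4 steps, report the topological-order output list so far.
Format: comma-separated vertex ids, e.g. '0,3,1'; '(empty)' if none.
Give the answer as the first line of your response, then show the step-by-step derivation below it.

0,5,3,2

step 1: output 0; order=[0]; indeg=(0,2,1,1,1,0,2,0)
step 2: output 5; order=[0,5]; indeg=(0,1,1,0,1,0,1,0)
step 3: output 3; order=[0,5,3]; indeg=(0,1,0,0,1,0,1,0)
step 4: output 2; order=[0,5,3,2]; indeg=(0,1,0,0,0,0,1,0)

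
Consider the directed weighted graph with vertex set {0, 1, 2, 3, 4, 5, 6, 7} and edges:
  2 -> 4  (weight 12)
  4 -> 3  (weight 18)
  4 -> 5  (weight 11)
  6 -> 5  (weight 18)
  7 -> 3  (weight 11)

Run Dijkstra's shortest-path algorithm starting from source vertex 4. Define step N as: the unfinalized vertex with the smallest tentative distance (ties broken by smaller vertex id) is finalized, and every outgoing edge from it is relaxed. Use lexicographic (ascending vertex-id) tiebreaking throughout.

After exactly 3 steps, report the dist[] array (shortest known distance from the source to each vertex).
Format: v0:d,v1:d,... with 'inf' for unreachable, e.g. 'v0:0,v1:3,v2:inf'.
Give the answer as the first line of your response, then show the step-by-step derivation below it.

v0:inf,v1:inf,v2:inf,v3:18,v4:0,v5:11,v6:inf,v7:inf

step 1: dist = v0:inf,v1:inf,v2:inf,v3:18,v4:0,v5:11,v6:inf,v7:inf
step 2: dist = v0:inf,v1:inf,v2:inf,v3:18,v4:0,v5:11,v6:inf,v7:inf
step 3: dist = v0:inf,v1:inf,v2:inf,v3:18,v4:0,v5:11,v6:inf,v7:inf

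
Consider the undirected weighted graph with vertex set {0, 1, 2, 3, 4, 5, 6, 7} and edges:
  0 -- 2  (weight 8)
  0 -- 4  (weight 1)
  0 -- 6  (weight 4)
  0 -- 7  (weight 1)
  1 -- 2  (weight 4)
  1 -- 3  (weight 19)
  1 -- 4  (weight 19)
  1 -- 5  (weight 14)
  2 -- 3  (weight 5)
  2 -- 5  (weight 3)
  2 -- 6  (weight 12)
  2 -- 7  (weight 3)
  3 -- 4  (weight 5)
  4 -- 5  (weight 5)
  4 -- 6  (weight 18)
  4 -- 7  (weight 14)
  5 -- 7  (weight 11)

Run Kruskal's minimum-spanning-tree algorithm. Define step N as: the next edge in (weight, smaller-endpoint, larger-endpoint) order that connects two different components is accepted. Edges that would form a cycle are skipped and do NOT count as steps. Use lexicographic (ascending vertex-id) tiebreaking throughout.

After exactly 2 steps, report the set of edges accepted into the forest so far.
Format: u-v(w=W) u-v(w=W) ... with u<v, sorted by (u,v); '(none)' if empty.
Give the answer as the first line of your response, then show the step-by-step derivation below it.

0-4(w=1) 0-7(w=1)

step 1: add edge 0-4 (w=1); MST = {0-4(w=1)}
step 2: add edge 0-7 (w=1); MST = {0-4(w=1) 0-7(w=1)}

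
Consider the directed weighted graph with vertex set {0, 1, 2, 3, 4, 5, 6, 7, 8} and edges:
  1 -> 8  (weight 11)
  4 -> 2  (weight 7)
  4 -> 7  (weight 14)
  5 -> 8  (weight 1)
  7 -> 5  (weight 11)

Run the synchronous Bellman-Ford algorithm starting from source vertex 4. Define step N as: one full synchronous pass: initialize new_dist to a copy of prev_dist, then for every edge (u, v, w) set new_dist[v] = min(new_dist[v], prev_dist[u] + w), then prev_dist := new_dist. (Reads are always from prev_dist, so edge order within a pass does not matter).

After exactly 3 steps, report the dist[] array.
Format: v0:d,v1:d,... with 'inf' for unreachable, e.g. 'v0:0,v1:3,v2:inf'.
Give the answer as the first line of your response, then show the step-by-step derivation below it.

v0:inf,v1:inf,v2:7,v3:inf,v4:0,v5:25,v6:inf,v7:14,v8:26

step 1: dist = v0:inf,v1:inf,v2:7,v3:inf,v4:0,v5:inf,v6:inf,v7:14,v8:inf
step 2: dist = v0:inf,v1:inf,v2:7,v3:inf,v4:0,v5:25,v6:inf,v7:14,v8:inf
step 3: dist = v0:inf,v1:inf,v2:7,v3:inf,v4:0,v5:25,v6:inf,v7:14,v8:26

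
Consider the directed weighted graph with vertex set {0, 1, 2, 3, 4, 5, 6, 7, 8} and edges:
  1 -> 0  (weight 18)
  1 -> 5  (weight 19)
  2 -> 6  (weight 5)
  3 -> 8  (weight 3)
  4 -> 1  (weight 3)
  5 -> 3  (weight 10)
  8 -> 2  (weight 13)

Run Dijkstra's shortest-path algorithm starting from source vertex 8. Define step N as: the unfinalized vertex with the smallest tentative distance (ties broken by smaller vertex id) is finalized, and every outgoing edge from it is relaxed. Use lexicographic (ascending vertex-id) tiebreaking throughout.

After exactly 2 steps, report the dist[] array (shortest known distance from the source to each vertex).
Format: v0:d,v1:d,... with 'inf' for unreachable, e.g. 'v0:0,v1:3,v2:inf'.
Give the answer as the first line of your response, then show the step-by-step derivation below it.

v0:inf,v1:inf,v2:13,v3:inf,v4:inf,v5:inf,v6:18,v7:inf,v8:0

step 1: dist = v0:inf,v1:inf,v2:13,v3:inf,v4:inf,v5:inf,v6:inf,v7:inf,v8:0
step 2: dist = v0:inf,v1:inf,v2:13,v3:inf,v4:inf,v5:inf,v6:18,v7:inf,v8:0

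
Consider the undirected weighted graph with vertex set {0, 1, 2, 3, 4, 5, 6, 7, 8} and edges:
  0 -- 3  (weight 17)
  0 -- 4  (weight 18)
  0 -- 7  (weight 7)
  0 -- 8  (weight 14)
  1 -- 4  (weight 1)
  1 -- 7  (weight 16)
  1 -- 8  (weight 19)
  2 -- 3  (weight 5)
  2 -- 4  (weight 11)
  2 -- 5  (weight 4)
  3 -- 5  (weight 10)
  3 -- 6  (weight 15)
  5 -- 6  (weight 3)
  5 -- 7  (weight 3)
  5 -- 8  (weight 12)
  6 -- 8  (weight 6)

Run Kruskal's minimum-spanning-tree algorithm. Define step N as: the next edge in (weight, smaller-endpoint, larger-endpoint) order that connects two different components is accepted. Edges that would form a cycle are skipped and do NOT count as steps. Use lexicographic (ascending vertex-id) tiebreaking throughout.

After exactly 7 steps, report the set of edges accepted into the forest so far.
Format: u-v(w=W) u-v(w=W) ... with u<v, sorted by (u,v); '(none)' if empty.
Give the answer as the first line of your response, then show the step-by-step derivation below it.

0-7(w=7) 1-4(w=1) 2-3(w=5) 2-5(w=4) 5-6(w=3) 5-7(w=3) 6-8(w=6)

step 1: add edge 1-4 (w=1); MST = {1-4(w=1)}
step 2: add edge 5-6 (w=3); MST = {1-4(w=1) 5-6(w=3)}
step 3: add edge 5-7 (w=3); MST = {1-4(w=1) 5-6(w=3) 5-7(w=3)}
step 4: add edge 2-5 (w=4); MST = {1-4(w=1) 2-5(w=4) 5-6(w=3) 5-7(w=3)}
step 5: add edge 2-3 (w=5); MST = {1-4(w=1) 2-3(w=5) 2-5(w=4) 5-6(w=3) 5-7(w=3)}
step 6: add edge 6-8 (w=6); MST = {1-4(w=1) 2-3(w=5) 2-5(w=4) 5-6(w=3) 5-7(w=3) 6-8(w=6)}
step 7: add edge 0-7 (w=7); MST = {0-7(w=7) 1-4(w=1) 2-3(w=5) 2-5(w=4) 5-6(w=3) 5-7(w=3) 6-8(w=6)}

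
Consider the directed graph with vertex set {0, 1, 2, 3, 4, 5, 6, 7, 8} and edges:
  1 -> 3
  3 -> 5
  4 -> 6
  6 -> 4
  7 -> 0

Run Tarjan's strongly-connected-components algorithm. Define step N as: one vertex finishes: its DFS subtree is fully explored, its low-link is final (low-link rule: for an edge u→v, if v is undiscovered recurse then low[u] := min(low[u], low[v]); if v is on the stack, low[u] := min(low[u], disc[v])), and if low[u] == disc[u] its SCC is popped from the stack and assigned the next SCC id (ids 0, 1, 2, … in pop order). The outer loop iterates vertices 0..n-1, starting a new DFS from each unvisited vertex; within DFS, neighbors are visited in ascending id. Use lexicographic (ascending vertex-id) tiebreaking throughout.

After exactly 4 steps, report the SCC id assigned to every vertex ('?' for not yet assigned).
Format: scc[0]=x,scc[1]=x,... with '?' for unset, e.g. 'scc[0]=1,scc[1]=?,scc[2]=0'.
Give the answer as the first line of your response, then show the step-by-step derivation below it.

scc[0]=0,scc[1]=3,scc[2]=?,scc[3]=2,scc[4]=?,scc[5]=1,scc[6]=?,scc[7]=?,scc[8]=?

step 1: low=(low[0]=0,low[1]=?,low[2]=?,low[3]=?,low[4]=?,low[5]=?,low[6]=?,low[7]=?,low[8]=?); scc=(scc[0]=0,scc[1]=?,scc[2]=?,scc[3]=?,scc[4]=?,scc[5]=?,scc[6]=?,scc[7]=?,scc[8]=?)
step 2: low=(low[0]=0,low[1]=1,low[2]=?,low[3]=2,low[4]=?,low[5]=3,low[6]=?,low[7]=?,low[8]=?); scc=(scc[0]=0,scc[1]=?,scc[2]=?,scc[3]=?,scc[4]=?,scc[5]=1,scc[6]=?,scc[7]=?,scc[8]=?)
step 3: low=(low[0]=0,low[1]=1,low[2]=?,low[3]=2,low[4]=?,low[5]=3,low[6]=?,low[7]=?,low[8]=?); scc=(scc[0]=0,scc[1]=?,scc[2]=?,scc[3]=2,scc[4]=?,scc[5]=1,scc[6]=?,scc[7]=?,scc[8]=?)
step 4: low=(low[0]=0,low[1]=1,low[2]=?,low[3]=2,low[4]=?,low[5]=3,low[6]=?,low[7]=?,low[8]=?); scc=(scc[0]=0,scc[1]=3,scc[2]=?,scc[3]=2,scc[4]=?,scc[5]=1,scc[6]=?,scc[7]=?,scc[8]=?)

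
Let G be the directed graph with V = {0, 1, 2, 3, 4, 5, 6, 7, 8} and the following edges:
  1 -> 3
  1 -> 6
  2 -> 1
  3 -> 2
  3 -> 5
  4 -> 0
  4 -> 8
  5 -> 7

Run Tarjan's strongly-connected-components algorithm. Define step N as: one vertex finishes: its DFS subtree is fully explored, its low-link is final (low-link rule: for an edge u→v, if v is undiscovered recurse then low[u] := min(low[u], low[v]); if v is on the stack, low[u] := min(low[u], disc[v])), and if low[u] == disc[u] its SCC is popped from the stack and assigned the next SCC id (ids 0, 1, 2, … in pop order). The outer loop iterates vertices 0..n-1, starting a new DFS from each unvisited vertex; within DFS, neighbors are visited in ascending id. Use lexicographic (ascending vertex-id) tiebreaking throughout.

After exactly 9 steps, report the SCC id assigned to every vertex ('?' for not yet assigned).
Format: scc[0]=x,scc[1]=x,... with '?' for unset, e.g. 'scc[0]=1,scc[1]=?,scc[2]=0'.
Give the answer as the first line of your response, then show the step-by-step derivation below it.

scc[0]=0,scc[1]=4,scc[2]=4,scc[3]=4,scc[4]=6,scc[5]=2,scc[6]=3,scc[7]=1,scc[8]=5

step 1: low=(low[0]=0,low[1]=?,low[2]=?,low[3]=?,low[4]=?,low[5]=?,low[6]=?,low[7]=?,low[8]=?); scc=(scc[0]=0,scc[1]=?,scc[2]=?,scc[3]=?,scc[4]=?,scc[5]=?,scc[6]=?,scc[7]=?,scc[8]=?)
step 2: low=(low[0]=0,low[1]=1,low[2]=1,low[3]=2,low[4]=?,low[5]=?,low[6]=?,low[7]=?,low[8]=?); scc=(scc[0]=0,scc[1]=?,scc[2]=?,scc[3]=?,scc[4]=?,scc[5]=?,scc[6]=?,scc[7]=?,scc[8]=?)
step 3: low=(low[0]=0,low[1]=1,low[2]=1,low[3]=1,low[4]=?,low[5]=4,low[6]=?,low[7]=5,low[8]=?); scc=(scc[0]=0,scc[1]=?,scc[2]=?,scc[3]=?,scc[4]=?,scc[5]=?,scc[6]=?,scc[7]=1,scc[8]=?)
step 4: low=(low[0]=0,low[1]=1,low[2]=1,low[3]=1,low[4]=?,low[5]=4,low[6]=?,low[7]=5,low[8]=?); scc=(scc[0]=0,scc[1]=?,scc[2]=?,scc[3]=?,scc[4]=?,scc[5]=2,scc[6]=?,scc[7]=1,scc[8]=?)
step 5: low=(low[0]=0,low[1]=1,low[2]=1,low[3]=1,low[4]=?,low[5]=4,low[6]=?,low[7]=5,low[8]=?); scc=(scc[0]=0,scc[1]=?,scc[2]=?,scc[3]=?,scc[4]=?,scc[5]=2,scc[6]=?,scc[7]=1,scc[8]=?)
step 6: low=(low[0]=0,low[1]=1,low[2]=1,low[3]=1,low[4]=?,low[5]=4,low[6]=6,low[7]=5,low[8]=?); scc=(scc[0]=0,scc[1]=?,scc[2]=?,scc[3]=?,scc[4]=?,scc[5]=2,scc[6]=3,scc[7]=1,scc[8]=?)
step 7: low=(low[0]=0,low[1]=1,low[2]=1,low[3]=1,low[4]=?,low[5]=4,low[6]=6,low[7]=5,low[8]=?); scc=(scc[0]=0,scc[1]=4,scc[2]=4,scc[3]=4,scc[4]=?,scc[5]=2,scc[6]=3,scc[7]=1,scc[8]=?)
step 8: low=(low[0]=0,low[1]=1,low[2]=1,low[3]=1,low[4]=7,low[5]=4,low[6]=6,low[7]=5,low[8]=8); scc=(scc[0]=0,scc[1]=4,scc[2]=4,scc[3]=4,scc[4]=?,scc[5]=2,scc[6]=3,scc[7]=1,scc[8]=5)
step 9: low=(low[0]=0,low[1]=1,low[2]=1,low[3]=1,low[4]=7,low[5]=4,low[6]=6,low[7]=5,low[8]=8); scc=(scc[0]=0,scc[1]=4,scc[2]=4,scc[3]=4,scc[4]=6,scc[5]=2,scc[6]=3,scc[7]=1,scc[8]=5)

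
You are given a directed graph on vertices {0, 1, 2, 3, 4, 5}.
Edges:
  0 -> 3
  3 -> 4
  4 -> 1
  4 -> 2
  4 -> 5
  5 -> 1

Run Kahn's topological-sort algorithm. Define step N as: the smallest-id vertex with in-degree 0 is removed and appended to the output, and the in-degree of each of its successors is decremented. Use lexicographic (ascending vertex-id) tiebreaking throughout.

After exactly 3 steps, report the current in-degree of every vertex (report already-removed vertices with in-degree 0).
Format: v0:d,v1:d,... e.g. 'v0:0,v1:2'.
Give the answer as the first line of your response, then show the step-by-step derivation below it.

v0:0,v1:1,v2:0,v3:0,v4:0,v5:0

step 1: output 0; order=[0]; indeg=(0,2,1,0,1,1)
step 2: output 3; order=[0,3]; indeg=(0,2,1,0,0,1)
step 3: output 4; order=[0,3,4]; indeg=(0,1,0,0,0,0)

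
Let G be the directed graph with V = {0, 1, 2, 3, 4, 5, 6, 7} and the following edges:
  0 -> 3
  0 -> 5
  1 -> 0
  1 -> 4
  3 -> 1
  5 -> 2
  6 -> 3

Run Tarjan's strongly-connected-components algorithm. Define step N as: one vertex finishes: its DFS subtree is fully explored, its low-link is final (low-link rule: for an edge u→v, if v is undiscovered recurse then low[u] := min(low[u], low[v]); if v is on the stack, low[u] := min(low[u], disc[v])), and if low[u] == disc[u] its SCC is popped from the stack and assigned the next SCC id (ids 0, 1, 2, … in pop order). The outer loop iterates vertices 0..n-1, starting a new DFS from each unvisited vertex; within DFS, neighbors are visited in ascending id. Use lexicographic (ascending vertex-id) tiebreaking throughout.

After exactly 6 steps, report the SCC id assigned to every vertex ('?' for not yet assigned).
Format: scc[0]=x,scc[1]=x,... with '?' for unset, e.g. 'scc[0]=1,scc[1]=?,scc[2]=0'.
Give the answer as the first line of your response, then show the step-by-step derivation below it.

scc[0]=3,scc[1]=3,scc[2]=1,scc[3]=3,scc[4]=0,scc[5]=2,scc[6]=?,scc[7]=?

step 1: low=(low[0]=0,low[1]=0,low[2]=?,low[3]=1,low[4]=3,low[5]=?,low[6]=?,low[7]=?); scc=(scc[0]=?,scc[1]=?,scc[2]=?,scc[3]=?,scc[4]=0,scc[5]=?,scc[6]=?,scc[7]=?)
step 2: low=(low[0]=0,low[1]=0,low[2]=?,low[3]=1,low[4]=3,low[5]=?,low[6]=?,low[7]=?); scc=(scc[0]=?,scc[1]=?,scc[2]=?,scc[3]=?,scc[4]=0,scc[5]=?,scc[6]=?,scc[7]=?)
step 3: low=(low[0]=0,low[1]=0,low[2]=?,low[3]=0,low[4]=3,low[5]=?,low[6]=?,low[7]=?); scc=(scc[0]=?,scc[1]=?,scc[2]=?,scc[3]=?,scc[4]=0,scc[5]=?,scc[6]=?,scc[7]=?)
step 4: low=(low[0]=0,low[1]=0,low[2]=5,low[3]=0,low[4]=3,low[5]=4,low[6]=?,low[7]=?); scc=(scc[0]=?,scc[1]=?,scc[2]=1,scc[3]=?,scc[4]=0,scc[5]=?,scc[6]=?,scc[7]=?)
step 5: low=(low[0]=0,low[1]=0,low[2]=5,low[3]=0,low[4]=3,low[5]=4,low[6]=?,low[7]=?); scc=(scc[0]=?,scc[1]=?,scc[2]=1,scc[3]=?,scc[4]=0,scc[5]=2,scc[6]=?,scc[7]=?)
step 6: low=(low[0]=0,low[1]=0,low[2]=5,low[3]=0,low[4]=3,low[5]=4,low[6]=?,low[7]=?); scc=(scc[0]=3,scc[1]=3,scc[2]=1,scc[3]=3,scc[4]=0,scc[5]=2,scc[6]=?,scc[7]=?)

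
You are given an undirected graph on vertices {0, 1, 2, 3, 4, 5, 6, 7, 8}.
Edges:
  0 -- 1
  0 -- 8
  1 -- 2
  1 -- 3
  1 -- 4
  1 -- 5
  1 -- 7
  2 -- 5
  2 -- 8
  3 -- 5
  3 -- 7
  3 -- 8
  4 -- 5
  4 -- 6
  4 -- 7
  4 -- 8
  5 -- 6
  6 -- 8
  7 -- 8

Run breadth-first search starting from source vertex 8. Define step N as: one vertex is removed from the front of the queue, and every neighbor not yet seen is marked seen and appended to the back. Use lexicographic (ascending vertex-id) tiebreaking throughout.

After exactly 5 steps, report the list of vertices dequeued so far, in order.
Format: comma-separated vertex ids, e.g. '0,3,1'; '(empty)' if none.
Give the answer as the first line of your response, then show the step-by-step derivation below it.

8,0,2,3,4

step 1: dequeue 8; queue=[0,2,3,4,6,7]; order=8
step 2: dequeue 0; queue=[2,3,4,6,7,1]; order=8,0
step 3: dequeue 2; queue=[3,4,6,7,1,5]; order=8,0,2
step 4: dequeue 3; queue=[4,6,7,1,5]; order=8,0,2,3
step 5: dequeue 4; queue=[6,7,1,5]; order=8,0,2,3,4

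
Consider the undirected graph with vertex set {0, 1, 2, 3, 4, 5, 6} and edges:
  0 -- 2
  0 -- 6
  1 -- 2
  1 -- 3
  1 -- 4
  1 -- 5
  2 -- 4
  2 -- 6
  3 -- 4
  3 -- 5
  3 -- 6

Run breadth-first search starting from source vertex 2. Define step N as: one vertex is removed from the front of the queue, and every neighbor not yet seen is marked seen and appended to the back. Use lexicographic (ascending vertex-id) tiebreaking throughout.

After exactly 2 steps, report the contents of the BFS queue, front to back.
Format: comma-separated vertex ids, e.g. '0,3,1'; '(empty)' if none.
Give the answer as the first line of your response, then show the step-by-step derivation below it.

1,4,6

step 1: dequeue 2; queue=[0,1,4,6]; order=2
step 2: dequeue 0; queue=[1,4,6]; order=2,0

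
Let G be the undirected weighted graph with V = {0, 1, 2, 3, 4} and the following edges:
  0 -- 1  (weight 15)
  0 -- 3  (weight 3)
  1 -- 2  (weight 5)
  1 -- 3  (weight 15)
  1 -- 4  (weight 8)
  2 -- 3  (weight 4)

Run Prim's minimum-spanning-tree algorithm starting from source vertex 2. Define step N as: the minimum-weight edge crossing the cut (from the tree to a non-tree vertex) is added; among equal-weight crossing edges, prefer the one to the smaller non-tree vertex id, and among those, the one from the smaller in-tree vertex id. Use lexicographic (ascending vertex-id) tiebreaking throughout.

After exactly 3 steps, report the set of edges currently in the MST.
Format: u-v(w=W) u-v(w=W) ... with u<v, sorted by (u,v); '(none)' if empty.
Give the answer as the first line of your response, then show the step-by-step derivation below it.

0-3(w=3) 1-2(w=5) 2-3(w=4)

step 1: add edge 2-3 (w=4); MST = {2-3(w=4)}
step 2: add edge 0-3 (w=3); MST = {0-3(w=3) 2-3(w=4)}
step 3: add edge 1-2 (w=5); MST = {0-3(w=3) 1-2(w=5) 2-3(w=4)}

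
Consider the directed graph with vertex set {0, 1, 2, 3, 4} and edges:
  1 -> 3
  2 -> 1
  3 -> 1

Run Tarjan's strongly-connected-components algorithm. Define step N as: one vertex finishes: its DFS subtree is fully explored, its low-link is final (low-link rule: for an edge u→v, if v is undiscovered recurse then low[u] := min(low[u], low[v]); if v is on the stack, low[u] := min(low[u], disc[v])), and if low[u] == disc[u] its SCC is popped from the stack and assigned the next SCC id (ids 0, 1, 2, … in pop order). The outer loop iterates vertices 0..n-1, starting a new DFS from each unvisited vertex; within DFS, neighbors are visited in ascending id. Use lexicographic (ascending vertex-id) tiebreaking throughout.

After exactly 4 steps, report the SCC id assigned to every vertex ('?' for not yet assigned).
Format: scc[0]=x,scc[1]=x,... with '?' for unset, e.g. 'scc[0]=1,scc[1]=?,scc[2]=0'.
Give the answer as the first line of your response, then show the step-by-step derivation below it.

scc[0]=0,scc[1]=1,scc[2]=2,scc[3]=1,scc[4]=?

step 1: low=(low[0]=0,low[1]=?,low[2]=?,low[3]=?,low[4]=?); scc=(scc[0]=0,scc[1]=?,scc[2]=?,scc[3]=?,scc[4]=?)
step 2: low=(low[0]=0,low[1]=1,low[2]=?,low[3]=1,low[4]=?); scc=(scc[0]=0,scc[1]=?,scc[2]=?,scc[3]=?,scc[4]=?)
step 3: low=(low[0]=0,low[1]=1,low[2]=?,low[3]=1,low[4]=?); scc=(scc[0]=0,scc[1]=1,scc[2]=?,scc[3]=1,scc[4]=?)
step 4: low=(low[0]=0,low[1]=1,low[2]=3,low[3]=1,low[4]=?); scc=(scc[0]=0,scc[1]=1,scc[2]=2,scc[3]=1,scc[4]=?)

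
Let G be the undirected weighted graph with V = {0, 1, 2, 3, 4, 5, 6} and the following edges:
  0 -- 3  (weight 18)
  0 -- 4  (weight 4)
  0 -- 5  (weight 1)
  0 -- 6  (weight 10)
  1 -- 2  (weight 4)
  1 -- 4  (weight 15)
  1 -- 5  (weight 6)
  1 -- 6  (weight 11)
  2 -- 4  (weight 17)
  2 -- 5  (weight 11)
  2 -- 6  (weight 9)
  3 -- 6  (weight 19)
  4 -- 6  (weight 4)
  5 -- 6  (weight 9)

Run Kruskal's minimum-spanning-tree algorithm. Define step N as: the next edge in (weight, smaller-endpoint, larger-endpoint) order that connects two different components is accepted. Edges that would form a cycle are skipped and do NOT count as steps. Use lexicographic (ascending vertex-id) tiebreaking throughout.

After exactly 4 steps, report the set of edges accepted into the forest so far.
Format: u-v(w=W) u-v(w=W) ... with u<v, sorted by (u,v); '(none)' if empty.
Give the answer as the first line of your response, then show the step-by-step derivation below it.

0-4(w=4) 0-5(w=1) 1-2(w=4) 4-6(w=4)

step 1: add edge 0-5 (w=1); MST = {0-5(w=1)}
step 2: add edge 0-4 (w=4); MST = {0-4(w=4) 0-5(w=1)}
step 3: add edge 1-2 (w=4); MST = {0-4(w=4) 0-5(w=1) 1-2(w=4)}
step 4: add edge 4-6 (w=4); MST = {0-4(w=4) 0-5(w=1) 1-2(w=4) 4-6(w=4)}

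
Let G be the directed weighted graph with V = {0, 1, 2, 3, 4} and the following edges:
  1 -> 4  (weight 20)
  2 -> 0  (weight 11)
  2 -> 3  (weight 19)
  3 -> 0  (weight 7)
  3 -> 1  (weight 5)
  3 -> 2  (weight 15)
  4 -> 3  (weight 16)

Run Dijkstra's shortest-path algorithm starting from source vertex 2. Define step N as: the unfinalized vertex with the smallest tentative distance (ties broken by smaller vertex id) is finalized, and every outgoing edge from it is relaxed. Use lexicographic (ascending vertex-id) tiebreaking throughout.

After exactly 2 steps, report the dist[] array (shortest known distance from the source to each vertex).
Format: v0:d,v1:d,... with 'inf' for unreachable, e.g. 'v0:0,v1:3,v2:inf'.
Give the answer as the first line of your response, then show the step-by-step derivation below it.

v0:11,v1:inf,v2:0,v3:19,v4:inf

step 1: dist = v0:11,v1:inf,v2:0,v3:19,v4:inf
step 2: dist = v0:11,v1:inf,v2:0,v3:19,v4:inf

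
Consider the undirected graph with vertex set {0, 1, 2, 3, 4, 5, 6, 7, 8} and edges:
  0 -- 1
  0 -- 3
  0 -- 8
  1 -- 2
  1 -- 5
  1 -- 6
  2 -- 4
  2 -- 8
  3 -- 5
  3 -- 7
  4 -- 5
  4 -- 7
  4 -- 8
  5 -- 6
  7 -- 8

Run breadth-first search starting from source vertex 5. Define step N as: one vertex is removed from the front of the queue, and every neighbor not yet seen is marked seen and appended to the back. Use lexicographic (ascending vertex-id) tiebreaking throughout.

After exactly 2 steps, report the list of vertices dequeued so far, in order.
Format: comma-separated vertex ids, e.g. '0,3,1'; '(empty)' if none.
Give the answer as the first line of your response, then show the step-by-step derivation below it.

5,1

step 1: dequeue 5; queue=[1,3,4,6]; order=5
step 2: dequeue 1; queue=[3,4,6,0,2]; order=5,1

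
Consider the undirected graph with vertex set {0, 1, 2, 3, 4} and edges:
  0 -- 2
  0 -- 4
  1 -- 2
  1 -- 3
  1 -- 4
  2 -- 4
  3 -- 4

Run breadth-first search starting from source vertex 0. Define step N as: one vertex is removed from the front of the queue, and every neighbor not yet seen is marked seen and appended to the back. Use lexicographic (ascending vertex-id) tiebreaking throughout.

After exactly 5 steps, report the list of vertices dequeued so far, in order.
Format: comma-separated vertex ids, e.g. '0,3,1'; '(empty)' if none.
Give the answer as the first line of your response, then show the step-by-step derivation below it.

0,2,4,1,3

step 1: dequeue 0; queue=[2,4]; order=0
step 2: dequeue 2; queue=[4,1]; order=0,2
step 3: dequeue 4; queue=[1,3]; order=0,2,4
step 4: dequeue 1; queue=[3]; order=0,2,4,1
step 5: dequeue 3; queue=[(empty)]; order=0,2,4,1,3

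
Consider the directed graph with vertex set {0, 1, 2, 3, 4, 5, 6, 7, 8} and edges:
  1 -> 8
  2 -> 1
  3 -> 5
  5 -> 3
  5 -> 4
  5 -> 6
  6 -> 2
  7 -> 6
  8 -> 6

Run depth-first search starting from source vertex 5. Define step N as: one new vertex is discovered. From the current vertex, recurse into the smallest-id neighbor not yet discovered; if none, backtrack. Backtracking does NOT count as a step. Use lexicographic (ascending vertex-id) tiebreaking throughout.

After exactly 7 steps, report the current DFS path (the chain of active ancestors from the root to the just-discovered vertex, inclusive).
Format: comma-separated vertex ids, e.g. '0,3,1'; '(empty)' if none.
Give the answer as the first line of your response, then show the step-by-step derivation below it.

5,6,2,1,8

step 1: discover 5; path=5; order=5
step 2: discover 3; path=5>3; order=5,3
step 3: discover 4; path=5>4; order=5,3,4
step 4: discover 6; path=5>6; order=5,3,4,6
step 5: discover 2; path=5>6>2; order=5,3,4,6,2
step 6: discover 1; path=5>6>2>1; order=5,3,4,6,2,1
step 7: discover 8; path=5>6>2>1>8; order=5,3,4,6,2,1,8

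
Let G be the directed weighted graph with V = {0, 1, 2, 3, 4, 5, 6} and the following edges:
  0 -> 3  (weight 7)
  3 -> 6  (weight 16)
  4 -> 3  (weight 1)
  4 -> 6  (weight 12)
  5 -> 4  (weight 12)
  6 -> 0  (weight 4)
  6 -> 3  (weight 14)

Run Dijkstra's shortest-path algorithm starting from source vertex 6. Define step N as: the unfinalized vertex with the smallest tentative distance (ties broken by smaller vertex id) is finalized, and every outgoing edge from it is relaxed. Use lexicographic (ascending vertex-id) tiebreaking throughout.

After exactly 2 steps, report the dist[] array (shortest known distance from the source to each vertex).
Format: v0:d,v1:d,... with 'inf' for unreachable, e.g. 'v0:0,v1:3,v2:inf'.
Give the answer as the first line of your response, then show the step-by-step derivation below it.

v0:4,v1:inf,v2:inf,v3:11,v4:inf,v5:inf,v6:0

step 1: dist = v0:4,v1:inf,v2:inf,v3:14,v4:inf,v5:inf,v6:0
step 2: dist = v0:4,v1:inf,v2:inf,v3:11,v4:inf,v5:inf,v6:0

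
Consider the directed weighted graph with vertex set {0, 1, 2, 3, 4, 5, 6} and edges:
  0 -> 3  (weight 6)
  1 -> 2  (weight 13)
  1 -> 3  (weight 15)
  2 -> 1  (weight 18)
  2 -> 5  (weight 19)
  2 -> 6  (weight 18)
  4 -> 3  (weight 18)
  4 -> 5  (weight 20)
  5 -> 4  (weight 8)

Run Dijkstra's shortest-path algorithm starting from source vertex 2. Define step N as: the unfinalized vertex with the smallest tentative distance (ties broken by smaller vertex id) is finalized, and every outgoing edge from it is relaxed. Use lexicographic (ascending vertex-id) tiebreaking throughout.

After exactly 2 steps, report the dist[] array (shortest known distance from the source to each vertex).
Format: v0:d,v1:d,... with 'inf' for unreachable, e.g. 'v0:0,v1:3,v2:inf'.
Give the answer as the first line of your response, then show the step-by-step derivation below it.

v0:inf,v1:18,v2:0,v3:33,v4:inf,v5:19,v6:18

step 1: dist = v0:inf,v1:18,v2:0,v3:inf,v4:inf,v5:19,v6:18
step 2: dist = v0:inf,v1:18,v2:0,v3:33,v4:inf,v5:19,v6:18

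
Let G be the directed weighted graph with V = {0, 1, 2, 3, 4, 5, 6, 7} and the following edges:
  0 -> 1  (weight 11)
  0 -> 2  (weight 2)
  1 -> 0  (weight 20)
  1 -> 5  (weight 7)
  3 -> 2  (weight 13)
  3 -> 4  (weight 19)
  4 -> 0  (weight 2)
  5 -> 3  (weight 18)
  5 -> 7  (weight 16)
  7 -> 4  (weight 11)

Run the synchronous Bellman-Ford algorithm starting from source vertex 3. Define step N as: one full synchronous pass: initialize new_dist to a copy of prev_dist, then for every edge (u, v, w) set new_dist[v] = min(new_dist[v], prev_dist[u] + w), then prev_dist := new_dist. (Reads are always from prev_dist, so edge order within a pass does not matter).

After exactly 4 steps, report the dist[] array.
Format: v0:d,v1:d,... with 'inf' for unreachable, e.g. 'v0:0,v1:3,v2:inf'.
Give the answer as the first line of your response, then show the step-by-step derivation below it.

v0:21,v1:32,v2:13,v3:0,v4:19,v5:39,v6:inf,v7:inf

step 1: dist = v0:inf,v1:inf,v2:13,v3:0,v4:19,v5:inf,v6:inf,v7:inf
step 2: dist = v0:21,v1:inf,v2:13,v3:0,v4:19,v5:inf,v6:inf,v7:inf
step 3: dist = v0:21,v1:32,v2:13,v3:0,v4:19,v5:inf,v6:inf,v7:inf
step 4: dist = v0:21,v1:32,v2:13,v3:0,v4:19,v5:39,v6:inf,v7:inf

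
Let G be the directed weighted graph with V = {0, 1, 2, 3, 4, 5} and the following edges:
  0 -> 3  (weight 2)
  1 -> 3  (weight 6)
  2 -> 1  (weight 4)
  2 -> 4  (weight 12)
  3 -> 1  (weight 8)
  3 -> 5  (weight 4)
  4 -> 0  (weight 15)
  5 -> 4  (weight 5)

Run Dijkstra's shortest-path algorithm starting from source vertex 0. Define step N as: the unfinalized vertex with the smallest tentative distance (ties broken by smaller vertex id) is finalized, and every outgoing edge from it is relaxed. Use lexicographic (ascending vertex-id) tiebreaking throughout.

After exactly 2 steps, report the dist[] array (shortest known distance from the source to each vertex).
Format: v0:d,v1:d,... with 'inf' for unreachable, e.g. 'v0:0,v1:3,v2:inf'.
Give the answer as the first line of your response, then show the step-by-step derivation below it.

v0:0,v1:10,v2:inf,v3:2,v4:inf,v5:6

step 1: dist = v0:0,v1:inf,v2:inf,v3:2,v4:inf,v5:inf
step 2: dist = v0:0,v1:10,v2:inf,v3:2,v4:inf,v5:6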